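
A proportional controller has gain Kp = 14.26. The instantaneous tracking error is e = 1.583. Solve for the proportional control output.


u_P = Kp * e = 14.26 * 1.583 = 22.5736

22.5736


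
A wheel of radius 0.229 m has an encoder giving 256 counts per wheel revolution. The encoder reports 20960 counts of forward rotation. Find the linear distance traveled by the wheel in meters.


revs = 20960/256 = 81.875000
d = revs * 2*pi*r = 81.875000 * 2*pi*0.229 = 117.8058

117.8058 m


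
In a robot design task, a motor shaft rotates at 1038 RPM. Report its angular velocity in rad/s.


omega = 1038 * 2*pi/60 = 108.6991

108.6991 rad/s


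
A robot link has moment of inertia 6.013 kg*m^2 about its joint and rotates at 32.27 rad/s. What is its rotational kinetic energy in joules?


KE = (1/2)*I*omega^2 = 0.5*6.013*32.27^2 = 3130.8275

3130.8275 J


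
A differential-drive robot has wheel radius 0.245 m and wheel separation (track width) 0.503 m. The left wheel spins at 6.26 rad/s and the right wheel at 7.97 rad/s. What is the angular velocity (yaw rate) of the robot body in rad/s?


omega = r*(wR - wL)/L = 0.245*(7.97 - (6.26))/0.503 = 0.8329

0.8329 rad/s


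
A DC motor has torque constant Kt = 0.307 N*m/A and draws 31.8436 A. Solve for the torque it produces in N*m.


tau = Kt * I = 0.307*31.8436 = 9.7760

9.7760 N*m


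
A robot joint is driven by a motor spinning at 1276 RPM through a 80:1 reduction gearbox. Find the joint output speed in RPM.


omega_joint = omega_motor / N = 1276 / 80 = 15.9500

15.9500 RPM


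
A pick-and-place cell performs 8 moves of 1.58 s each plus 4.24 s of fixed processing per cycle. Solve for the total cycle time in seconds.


T = 8*1.58 + 4.24 = 16.8800

16.8800 s


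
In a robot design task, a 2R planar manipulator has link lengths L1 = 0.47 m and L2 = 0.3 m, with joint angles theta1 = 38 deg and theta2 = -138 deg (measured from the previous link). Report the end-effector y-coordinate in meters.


y = L1*sin(th1) + L2*sin(th1+th2) = 0.47*sin(38 deg) + 0.3*sin(-100 deg) = -0.0061

-0.0061 m


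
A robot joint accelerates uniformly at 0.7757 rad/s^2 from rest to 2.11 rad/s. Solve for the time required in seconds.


t = delta_omega / alpha = 2.11 / 0.7757 = 2.7201

2.7201 s


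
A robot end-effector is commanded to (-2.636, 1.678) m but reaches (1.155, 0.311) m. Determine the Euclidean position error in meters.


dx = 1.155 - (-2.636) = 3.7910, dy = 0.311 - (1.678) = -1.3670
err = sqrt(14.371681 + 1.868689) = 4.0299

4.0299 m


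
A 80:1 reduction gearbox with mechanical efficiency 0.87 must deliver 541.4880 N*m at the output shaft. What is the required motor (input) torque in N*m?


tau_in = tau_out / (N * eta) = 541.4880 / (80 * 0.87) = 7.7800

7.7800 N*m


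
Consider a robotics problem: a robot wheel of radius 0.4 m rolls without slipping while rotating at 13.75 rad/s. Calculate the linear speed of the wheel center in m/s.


v = omega * r = 13.75 * 0.4 = 5.5000

5.5000 m/s


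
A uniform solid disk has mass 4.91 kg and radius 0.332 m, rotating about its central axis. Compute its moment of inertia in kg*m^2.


I = (1/2)*m*R^2 = 0.5*4.91*0.332^2 = 0.2706

0.2706 kg*m^2


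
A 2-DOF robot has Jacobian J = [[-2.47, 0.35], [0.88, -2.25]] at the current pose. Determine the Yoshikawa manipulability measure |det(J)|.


det(J) = -2.47*-2.25 - (0.35)*(0.88) = 5.2495
|det(J)| = 5.2495

5.2495


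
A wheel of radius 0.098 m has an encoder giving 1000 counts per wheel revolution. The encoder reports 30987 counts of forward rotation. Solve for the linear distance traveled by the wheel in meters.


revs = 30987/1000 = 30.987000
d = revs * 2*pi*r = 30.987000 * 2*pi*0.098 = 19.0803

19.0803 m


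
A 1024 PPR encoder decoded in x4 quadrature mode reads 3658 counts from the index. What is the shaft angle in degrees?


angle = counts * 360 / (PPR*4) = 3658 * 360 / 4096 = 321.5039

321.5039 degrees


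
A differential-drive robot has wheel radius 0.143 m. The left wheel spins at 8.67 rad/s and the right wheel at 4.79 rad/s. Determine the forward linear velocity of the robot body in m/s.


v = r*(wR + wL)/2 = 0.143*(4.79 + 8.67)/2 = 0.9624

0.9624 m/s


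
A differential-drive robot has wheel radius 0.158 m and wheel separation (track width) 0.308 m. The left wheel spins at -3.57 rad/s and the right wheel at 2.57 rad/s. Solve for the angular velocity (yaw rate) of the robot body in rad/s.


omega = r*(wR - wL)/L = 0.158*(2.57 - (-3.57))/0.308 = 3.1497

3.1497 rad/s


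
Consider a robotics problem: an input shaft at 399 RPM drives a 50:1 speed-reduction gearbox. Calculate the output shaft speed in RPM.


omega_out = omega_in / N = 399 / 50 = 7.9800

7.9800 RPM


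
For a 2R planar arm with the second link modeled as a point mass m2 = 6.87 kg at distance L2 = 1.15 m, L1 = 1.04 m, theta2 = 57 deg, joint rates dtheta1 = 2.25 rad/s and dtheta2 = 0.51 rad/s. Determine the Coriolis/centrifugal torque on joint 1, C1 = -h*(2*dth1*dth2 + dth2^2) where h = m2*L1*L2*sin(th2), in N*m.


h = m2*L1*L2*sin(th2) = 6.87*1.04*1.15*sin(57 deg) = 6.890953
C1 = -h*(2*2.25*0.51 + 0.51^2) = -6.890953*2.5551 = -17.6071

-17.6071 N*m


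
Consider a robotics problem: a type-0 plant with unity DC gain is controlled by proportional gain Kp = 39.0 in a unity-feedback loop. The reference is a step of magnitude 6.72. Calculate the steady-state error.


e_ss = R/(1 + Kp) = 6.72/(1 + 39.0) = 6.72/40.0000 = 0.1680

0.1680


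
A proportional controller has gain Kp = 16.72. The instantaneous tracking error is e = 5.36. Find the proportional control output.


u_P = Kp * e = 16.72 * 5.36 = 89.6192

89.6192


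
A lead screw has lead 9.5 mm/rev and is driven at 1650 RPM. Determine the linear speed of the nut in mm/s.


v = lead * (RPM/60) = 9.5*1650/60 = 261.2500

261.2500 mm/s


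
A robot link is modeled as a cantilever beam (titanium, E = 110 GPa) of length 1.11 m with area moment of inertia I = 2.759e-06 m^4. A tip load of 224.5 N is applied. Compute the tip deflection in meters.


delta = F*L^3/(3*E*I) = 224.5*1.11^3/(3*1.100e+11*2.759e-06)
      = 307.0331595/910470 = 3.3722e-04

3.3722e-04 m


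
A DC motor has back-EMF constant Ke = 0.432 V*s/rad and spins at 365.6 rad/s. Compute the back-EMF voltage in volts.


V_emf = Ke * omega = 0.432*365.6 = 157.9392

157.9392 V


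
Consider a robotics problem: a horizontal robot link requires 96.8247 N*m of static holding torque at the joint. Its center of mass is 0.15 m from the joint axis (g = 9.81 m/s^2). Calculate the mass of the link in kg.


m = tau / (g*L) = 96.8247 / (9.81 * 0.15) = 65.8000

65.8000 kg


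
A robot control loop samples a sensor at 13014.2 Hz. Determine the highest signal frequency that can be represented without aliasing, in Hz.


f_max = f_s/2 = 13014.2/2 = 6507.1000

6507.1000 Hz


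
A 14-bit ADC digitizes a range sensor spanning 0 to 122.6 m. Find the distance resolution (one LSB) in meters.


res = range / 2^n = 122.6/2^14 = 122.6/16384 = 0.0075

0.0075 m


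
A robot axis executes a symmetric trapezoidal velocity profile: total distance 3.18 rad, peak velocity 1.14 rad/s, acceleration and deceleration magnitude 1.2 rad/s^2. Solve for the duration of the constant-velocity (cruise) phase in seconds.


t_acc = v/a = 0.950000 s, d_acc = v^2/(2a) = 0.541500 rad each
d_cruise = 3.18 - 2*0.541500 = 2.097000 rad
t_cruise = d_cruise/v = 2.097000/1.14 = 1.8395

1.8395 s


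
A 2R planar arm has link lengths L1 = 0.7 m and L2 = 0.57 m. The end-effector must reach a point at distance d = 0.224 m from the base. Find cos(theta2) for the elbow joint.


cos(th2) = (d^2 - L1^2 - L2^2)/(2*L1*L2) = (0.224^2 - 0.7^2 - 0.57^2)/(2*0.7*0.57) = -0.9583

-0.9583


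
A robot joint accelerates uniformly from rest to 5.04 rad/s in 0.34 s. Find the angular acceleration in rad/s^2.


alpha = delta_omega / t = 5.04 / 0.34 = 14.8235

14.8235 rad/s^2


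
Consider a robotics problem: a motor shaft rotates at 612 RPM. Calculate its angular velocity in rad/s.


omega = 612 * 2*pi/60 = 64.0885

64.0885 rad/s


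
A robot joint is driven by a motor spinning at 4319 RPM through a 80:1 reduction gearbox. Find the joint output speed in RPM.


omega_joint = omega_motor / N = 4319 / 80 = 53.9875

53.9875 RPM


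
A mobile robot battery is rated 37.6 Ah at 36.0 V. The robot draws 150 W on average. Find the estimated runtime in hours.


E = 37.6*36.0 = 1353.6000 Wh
t = E/P = 1353.6000/150 = 9.0240

9.0240 hours


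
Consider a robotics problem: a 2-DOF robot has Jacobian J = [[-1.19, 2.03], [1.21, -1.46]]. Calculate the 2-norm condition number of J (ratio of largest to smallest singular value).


JJ^T eigenvalues: trace(JJ^T) = 9.1327, det(JJ^T) = det(J)^2 = 0.51681721
s_max^2 = (9.1327 + sqrt(81.33894045))/2 = 9.07575518
s_min^2 = (9.1327 - sqrt(81.33894045))/2 = 0.05694482
kappa = s_max/s_min = sqrt(9.07575518/0.05694482) = 12.6245

12.6245


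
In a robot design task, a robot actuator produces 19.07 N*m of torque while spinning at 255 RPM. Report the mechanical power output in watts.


omega = 255 * 2*pi/60 = 26.703538 rad/s
P = tau * omega = 19.07 * 26.703538 = 509.2365

509.2365 W


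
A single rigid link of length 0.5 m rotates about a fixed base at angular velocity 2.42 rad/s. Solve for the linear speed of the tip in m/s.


v = L*omega = 0.5 * 2.42 = 1.2100

1.2100 m/s


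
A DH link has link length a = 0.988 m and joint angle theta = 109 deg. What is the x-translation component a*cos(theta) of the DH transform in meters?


a*cos(theta) = 0.988*cos(109 deg) = -0.3217

-0.3217 m


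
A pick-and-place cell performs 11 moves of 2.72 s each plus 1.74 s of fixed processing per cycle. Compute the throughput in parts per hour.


T_cycle = 11*2.72 + 1.74 = 31.6600 s
rate = 3600/T = 113.7081

113.7081 parts/hour


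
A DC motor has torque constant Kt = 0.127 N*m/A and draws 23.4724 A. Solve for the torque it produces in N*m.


tau = Kt * I = 0.127*23.4724 = 2.9810

2.9810 N*m


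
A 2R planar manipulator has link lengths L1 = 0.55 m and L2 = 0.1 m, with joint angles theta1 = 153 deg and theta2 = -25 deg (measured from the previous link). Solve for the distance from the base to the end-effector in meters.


x = L1*cos(th1) + L2*cos(th1+th2) = -0.551620
y = L1*sin(th1) + L2*sin(th1+th2) = 0.328496
d = sqrt(x^2 + y^2) = sqrt(0.304285 + 0.107910) = 0.6420

0.6420 m


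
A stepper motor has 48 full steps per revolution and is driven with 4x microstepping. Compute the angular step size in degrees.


step = 360/(48*4) = 360/192 = 1.8750

1.8750 degrees


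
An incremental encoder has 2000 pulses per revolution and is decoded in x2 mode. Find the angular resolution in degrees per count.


resolution = 360 / (PPR * 2) = 360 / 4000 = 0.0900

0.0900 degrees


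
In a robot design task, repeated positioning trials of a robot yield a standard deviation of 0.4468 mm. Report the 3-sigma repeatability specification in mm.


repeatability = 3*sigma = 3*0.4468 = 1.3404

1.3404 mm


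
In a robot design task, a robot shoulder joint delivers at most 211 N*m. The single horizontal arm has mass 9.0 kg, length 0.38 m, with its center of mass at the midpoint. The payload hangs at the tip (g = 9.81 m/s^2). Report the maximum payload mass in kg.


tau_arm = m_arm*g*(L/2) = 9.0*9.81*0.38/2 = 16.7751 N*m
tau_payload = tau_max - tau_arm = 211 - 16.7751 = 194.2249
m_payload = tau_payload / (g*L) = 194.2249 / (9.81*0.38) = 52.1017

52.1017 kg


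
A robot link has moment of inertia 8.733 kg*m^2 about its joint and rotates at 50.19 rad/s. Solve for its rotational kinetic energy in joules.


KE = (1/2)*I*omega^2 = 0.5*8.733*50.19^2 = 10999.3711

10999.3711 J


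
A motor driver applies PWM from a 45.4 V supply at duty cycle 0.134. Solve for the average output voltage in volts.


V_avg = V_supply * D = 45.4*0.134 = 6.0836

6.0836 V


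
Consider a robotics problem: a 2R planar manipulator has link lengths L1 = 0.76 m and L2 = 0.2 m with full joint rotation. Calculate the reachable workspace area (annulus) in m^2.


r_max = L1 + L2 = 0.9600, r_min = |L1 - L2| = 0.5600
A = pi*(r_max^2 - r_min^2) = pi*(0.9216 - 0.3136) = 1.9101

1.9101 m^2


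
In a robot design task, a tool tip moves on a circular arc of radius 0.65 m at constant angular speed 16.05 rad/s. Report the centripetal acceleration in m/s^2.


a_c = omega^2 * r = 16.05^2 * 0.65 = 167.4416

167.4416 m/s^2


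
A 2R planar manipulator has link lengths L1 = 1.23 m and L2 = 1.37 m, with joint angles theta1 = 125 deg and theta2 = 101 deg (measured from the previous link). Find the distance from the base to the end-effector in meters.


x = L1*cos(th1) + L2*cos(th1+th2) = -1.657181
y = L1*sin(th1) + L2*sin(th1+th2) = 0.022061
d = sqrt(x^2 + y^2) = sqrt(2.746249 + 4.866877e-04) = 1.6573

1.6573 m


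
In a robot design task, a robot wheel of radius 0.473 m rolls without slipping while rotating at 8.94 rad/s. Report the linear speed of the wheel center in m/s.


v = omega * r = 8.94 * 0.473 = 4.2286

4.2286 m/s


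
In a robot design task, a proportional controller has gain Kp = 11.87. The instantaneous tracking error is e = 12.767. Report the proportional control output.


u_P = Kp * e = 11.87 * 12.767 = 151.5443

151.5443


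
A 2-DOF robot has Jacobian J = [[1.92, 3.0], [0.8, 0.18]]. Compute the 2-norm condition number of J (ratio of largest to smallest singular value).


JJ^T eigenvalues: trace(JJ^T) = 13.3588, det(JJ^T) = det(J)^2 = 4.22055936
s_max^2 = (13.3588 + sqrt(161.57530000))/2 = 13.03501366
s_min^2 = (13.3588 - sqrt(161.57530000))/2 = 0.32378634
kappa = s_max/s_min = sqrt(13.03501366/0.32378634) = 6.3449

6.3449


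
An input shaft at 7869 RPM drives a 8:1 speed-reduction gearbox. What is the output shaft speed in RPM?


omega_out = omega_in / N = 7869 / 8 = 983.6250

983.6250 RPM


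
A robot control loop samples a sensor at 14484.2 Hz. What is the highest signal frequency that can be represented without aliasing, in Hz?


f_max = f_s/2 = 14484.2/2 = 7242.1000

7242.1000 Hz


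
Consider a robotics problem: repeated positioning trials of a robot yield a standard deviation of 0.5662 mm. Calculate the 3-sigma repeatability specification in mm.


repeatability = 3*sigma = 3*0.5662 = 1.6986

1.6986 mm


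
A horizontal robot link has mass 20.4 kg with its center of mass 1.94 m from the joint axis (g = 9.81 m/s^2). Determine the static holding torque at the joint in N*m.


tau = m*g*L = 20.4 * 9.81 * 1.94 = 388.2406

388.2406 N*m


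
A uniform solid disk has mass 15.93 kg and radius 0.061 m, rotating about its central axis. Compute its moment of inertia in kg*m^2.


I = (1/2)*m*R^2 = 0.5*15.93*0.061^2 = 0.0296

0.0296 kg*m^2


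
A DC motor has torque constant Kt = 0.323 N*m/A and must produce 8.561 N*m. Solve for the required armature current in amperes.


I = tau / Kt = 8.561/0.323 = 26.5046

26.5046 A


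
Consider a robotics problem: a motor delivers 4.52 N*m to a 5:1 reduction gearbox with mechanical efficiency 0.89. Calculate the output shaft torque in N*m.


tau_out = tau_in * N * eta = 4.52 * 5 * 0.89 = 20.1140

20.1140 N*m


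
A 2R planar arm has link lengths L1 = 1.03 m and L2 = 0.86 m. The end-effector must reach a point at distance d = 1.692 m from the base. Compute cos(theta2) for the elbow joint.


cos(th2) = (d^2 - L1^2 - L2^2)/(2*L1*L2) = (1.692^2 - 1.03^2 - 0.86^2)/(2*1.03*0.86) = 0.5997

0.5997


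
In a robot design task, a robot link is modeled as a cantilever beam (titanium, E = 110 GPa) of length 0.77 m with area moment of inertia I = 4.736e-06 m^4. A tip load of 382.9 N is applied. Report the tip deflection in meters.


delta = F*L^3/(3*E*I) = 382.9*0.77^3/(3*1.100e+11*4.736e-06)
      = 174.8064857/1562880 = 1.1185e-04

1.1185e-04 m


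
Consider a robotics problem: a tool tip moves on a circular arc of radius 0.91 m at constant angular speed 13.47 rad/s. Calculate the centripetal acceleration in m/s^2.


a_c = omega^2 * r = 13.47^2 * 0.91 = 165.1112

165.1112 m/s^2


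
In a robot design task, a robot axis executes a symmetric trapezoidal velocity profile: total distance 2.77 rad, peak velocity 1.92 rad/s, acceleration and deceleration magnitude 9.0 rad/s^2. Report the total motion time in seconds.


t_acc = v/a = 1.92/9.0 = 0.213333 s
d_acc = v^2/(2a) = 0.204800 rad (each ramp)
d_cruise = 2.77 - 2*0.204800 = 2.360400 rad
t_cruise = 2.360400/1.92 = 1.229375 s
t_total = 2*0.213333 + 1.229375 = 1.6560

1.6560 s


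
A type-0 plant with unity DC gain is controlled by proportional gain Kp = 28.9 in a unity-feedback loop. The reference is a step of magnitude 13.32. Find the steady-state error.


e_ss = R/(1 + Kp) = 13.32/(1 + 28.9) = 13.32/29.9000 = 0.4455

0.4455


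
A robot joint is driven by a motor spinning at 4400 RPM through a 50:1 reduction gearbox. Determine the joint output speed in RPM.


omega_joint = omega_motor / N = 4400 / 50 = 88.0000

88.0000 RPM


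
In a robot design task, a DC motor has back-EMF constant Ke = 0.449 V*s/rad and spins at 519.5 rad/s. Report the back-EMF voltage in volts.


V_emf = Ke * omega = 0.449*519.5 = 233.2555

233.2555 V


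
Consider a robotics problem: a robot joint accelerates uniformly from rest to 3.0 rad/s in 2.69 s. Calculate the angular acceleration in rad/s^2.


alpha = delta_omega / t = 3.0 / 2.69 = 1.1152

1.1152 rad/s^2


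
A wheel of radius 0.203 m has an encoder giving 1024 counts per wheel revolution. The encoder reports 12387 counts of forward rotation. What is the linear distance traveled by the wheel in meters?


revs = 12387/1024 = 12.096680
d = revs * 2*pi*r = 12.096680 * 2*pi*0.203 = 15.4292

15.4292 m


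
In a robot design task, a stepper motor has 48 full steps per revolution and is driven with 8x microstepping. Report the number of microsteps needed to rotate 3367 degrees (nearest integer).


step_size = 360/(48*8) = 360/384 = 0.937500 deg
n = 3367/(360/384) = 3367*384/360 = 3591.4667 -> 3591

3591 steps


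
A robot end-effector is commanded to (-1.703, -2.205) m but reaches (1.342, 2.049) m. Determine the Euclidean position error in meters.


dx = 1.342 - (-1.703) = 3.0450, dy = 2.049 - (-2.205) = 4.2540
err = sqrt(9.272025 + 18.096516) = 5.2315

5.2315 m


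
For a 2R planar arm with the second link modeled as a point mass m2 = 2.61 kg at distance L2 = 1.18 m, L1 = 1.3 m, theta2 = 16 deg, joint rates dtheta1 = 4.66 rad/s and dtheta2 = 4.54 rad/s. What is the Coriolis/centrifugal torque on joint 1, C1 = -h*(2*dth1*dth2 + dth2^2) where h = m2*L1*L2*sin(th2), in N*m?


h = m2*L1*L2*sin(th2) = 2.61*1.3*1.18*sin(16 deg) = 1.103580
C1 = -h*(2*4.66*4.54 + 4.54^2) = -1.103580*62.9244 = -69.4421

-69.4421 N*m


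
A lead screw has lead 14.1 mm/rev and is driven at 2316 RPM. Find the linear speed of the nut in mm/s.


v = lead * (RPM/60) = 14.1*2316/60 = 544.2600

544.2600 mm/s


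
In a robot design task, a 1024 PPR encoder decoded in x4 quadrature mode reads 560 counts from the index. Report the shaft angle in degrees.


angle = counts * 360 / (PPR*4) = 560 * 360 / 4096 = 49.2188

49.2188 degrees


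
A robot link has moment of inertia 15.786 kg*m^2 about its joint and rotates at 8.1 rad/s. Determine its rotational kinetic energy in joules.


KE = (1/2)*I*omega^2 = 0.5*15.786*8.1^2 = 517.8597

517.8597 J


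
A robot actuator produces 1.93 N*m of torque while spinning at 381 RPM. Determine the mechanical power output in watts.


omega = 381 * 2*pi/60 = 39.898227 rad/s
P = tau * omega = 1.93 * 39.898227 = 77.0036

77.0036 W


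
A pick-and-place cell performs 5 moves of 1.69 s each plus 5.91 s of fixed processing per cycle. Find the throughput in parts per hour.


T_cycle = 5*1.69 + 5.91 = 14.3600 s
rate = 3600/T = 250.6964

250.6964 parts/hour


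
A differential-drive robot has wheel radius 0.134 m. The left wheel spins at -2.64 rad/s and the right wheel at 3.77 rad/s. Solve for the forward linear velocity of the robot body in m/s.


v = r*(wR + wL)/2 = 0.134*(3.77 + -2.64)/2 = 0.0757

0.0757 m/s


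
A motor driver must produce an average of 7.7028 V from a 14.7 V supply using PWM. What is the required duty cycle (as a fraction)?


D = V_avg/V_supply = 7.7028/14.7 = 0.5240

0.5240


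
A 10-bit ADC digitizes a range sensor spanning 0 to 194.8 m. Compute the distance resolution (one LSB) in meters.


res = range / 2^n = 194.8/2^10 = 194.8/1024 = 0.1902

0.1902 m


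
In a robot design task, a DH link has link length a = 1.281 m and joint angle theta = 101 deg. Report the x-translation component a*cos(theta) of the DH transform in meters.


a*cos(theta) = 1.281*cos(101 deg) = -0.2444

-0.2444 m


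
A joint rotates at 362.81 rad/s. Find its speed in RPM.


RPM = 362.81 * 60/(2*pi) = 3464.5803

3464.5803 RPM


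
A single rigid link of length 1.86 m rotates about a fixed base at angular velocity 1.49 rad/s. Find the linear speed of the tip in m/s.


v = L*omega = 1.86 * 1.49 = 2.7714

2.7714 m/s


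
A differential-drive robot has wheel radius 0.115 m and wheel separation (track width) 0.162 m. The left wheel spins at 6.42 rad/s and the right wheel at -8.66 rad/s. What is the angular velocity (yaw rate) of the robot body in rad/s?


omega = r*(wR - wL)/L = 0.115*(-8.66 - (6.42))/0.162 = -10.7049

-10.7049 rad/s


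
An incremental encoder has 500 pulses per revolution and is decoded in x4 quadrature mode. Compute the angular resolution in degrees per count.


resolution = 360 / (PPR * 4) = 360 / 2000 = 0.1800

0.1800 degrees


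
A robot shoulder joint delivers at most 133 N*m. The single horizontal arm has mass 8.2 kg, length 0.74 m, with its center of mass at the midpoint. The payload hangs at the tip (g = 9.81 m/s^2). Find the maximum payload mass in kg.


tau_arm = m_arm*g*(L/2) = 8.2*9.81*0.74/2 = 29.7635 N*m
tau_payload = tau_max - tau_arm = 133 - 29.7635 = 103.2365
m_payload = tau_payload / (g*L) = 103.2365 / (9.81*0.74) = 14.2211

14.2211 kg


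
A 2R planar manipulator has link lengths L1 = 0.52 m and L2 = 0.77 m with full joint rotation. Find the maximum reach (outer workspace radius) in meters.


r_max = L1 + L2 = 0.52 + 0.77 = 1.2900

1.2900 m


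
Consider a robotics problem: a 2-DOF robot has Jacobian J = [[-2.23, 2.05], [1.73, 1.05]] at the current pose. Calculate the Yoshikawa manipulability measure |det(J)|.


det(J) = -2.23*1.05 - (2.05)*(1.73) = -5.8880
|det(J)| = 5.8880

5.8880


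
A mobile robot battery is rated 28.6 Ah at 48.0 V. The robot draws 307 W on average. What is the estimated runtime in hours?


E = 28.6*48.0 = 1372.8000 Wh
t = E/P = 1372.8000/307 = 4.4717

4.4717 hours


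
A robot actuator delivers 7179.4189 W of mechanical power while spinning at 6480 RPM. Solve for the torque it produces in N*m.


omega = 6480 * 2*pi/60 = 678.584013 rad/s
tau = P / omega = 7179.4189 / 678.584013 = 10.5800

10.5800 N*m


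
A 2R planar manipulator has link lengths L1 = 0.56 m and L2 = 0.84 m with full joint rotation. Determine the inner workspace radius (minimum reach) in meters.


r_min = |L1 - L2| = |0.56 - 0.84| = 0.2800

0.2800 m


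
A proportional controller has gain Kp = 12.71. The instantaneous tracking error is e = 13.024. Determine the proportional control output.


u_P = Kp * e = 12.71 * 13.024 = 165.5350

165.5350


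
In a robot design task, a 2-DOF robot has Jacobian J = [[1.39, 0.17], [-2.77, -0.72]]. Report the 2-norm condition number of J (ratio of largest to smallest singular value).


JJ^T eigenvalues: trace(JJ^T) = 10.1523, det(JJ^T) = det(J)^2 = 0.28079401
s_max^2 = (10.1523 + sqrt(101.94601925))/2 = 10.12456607
s_min^2 = (10.1523 - sqrt(101.94601925))/2 = 0.02773393
kappa = s_max/s_min = sqrt(10.12456607/0.02773393) = 19.1066

19.1066


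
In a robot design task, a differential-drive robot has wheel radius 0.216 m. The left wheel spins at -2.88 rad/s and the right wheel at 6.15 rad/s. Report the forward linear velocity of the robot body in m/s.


v = r*(wR + wL)/2 = 0.216*(6.15 + -2.88)/2 = 0.3532

0.3532 m/s


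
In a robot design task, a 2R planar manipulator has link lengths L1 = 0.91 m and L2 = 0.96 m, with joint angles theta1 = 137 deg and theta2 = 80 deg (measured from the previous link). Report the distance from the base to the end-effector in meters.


x = L1*cos(th1) + L2*cos(th1+th2) = -1.432222
y = L1*sin(th1) + L2*sin(th1+th2) = 0.042876
d = sqrt(x^2 + y^2) = sqrt(2.051260 + 0.001838) = 1.4329

1.4329 m


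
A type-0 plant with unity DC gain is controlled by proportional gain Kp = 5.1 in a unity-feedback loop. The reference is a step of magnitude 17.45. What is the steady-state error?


e_ss = R/(1 + Kp) = 17.45/(1 + 5.1) = 17.45/6.1000 = 2.8607

2.8607


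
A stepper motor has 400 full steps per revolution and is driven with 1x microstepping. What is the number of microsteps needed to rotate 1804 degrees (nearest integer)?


step_size = 360/(400*1) = 360/400 = 0.900000 deg
n = 1804/(360/400) = 1804*400/360 = 2004.4444 -> 2004

2004 steps


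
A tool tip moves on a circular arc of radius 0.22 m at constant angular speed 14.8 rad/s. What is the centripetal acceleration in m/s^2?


a_c = omega^2 * r = 14.8^2 * 0.22 = 48.1888

48.1888 m/s^2


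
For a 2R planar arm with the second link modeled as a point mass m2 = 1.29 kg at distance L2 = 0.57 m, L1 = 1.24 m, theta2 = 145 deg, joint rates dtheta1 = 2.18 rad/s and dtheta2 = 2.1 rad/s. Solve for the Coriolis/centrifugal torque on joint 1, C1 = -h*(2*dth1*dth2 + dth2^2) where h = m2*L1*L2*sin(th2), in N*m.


h = m2*L1*L2*sin(th2) = 1.29*1.24*0.57*sin(145 deg) = 0.522971
C1 = -h*(2*2.18*2.1 + 2.1^2) = -0.522971*13.5660 = -7.0946

-7.0946 N*m


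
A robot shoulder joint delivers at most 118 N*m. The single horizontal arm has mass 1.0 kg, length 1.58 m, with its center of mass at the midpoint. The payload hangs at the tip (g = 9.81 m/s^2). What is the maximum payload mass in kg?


tau_arm = m_arm*g*(L/2) = 1.0*9.81*1.58/2 = 7.7499 N*m
tau_payload = tau_max - tau_arm = 118 - 7.7499 = 110.2501
m_payload = tau_payload / (g*L) = 110.2501 / (9.81*1.58) = 7.1130

7.1130 kg


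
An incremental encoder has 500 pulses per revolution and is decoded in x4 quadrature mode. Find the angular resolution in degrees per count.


resolution = 360 / (PPR * 4) = 360 / 2000 = 0.1800

0.1800 degrees


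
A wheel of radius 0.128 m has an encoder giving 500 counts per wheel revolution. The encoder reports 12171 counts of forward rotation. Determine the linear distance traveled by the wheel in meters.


revs = 12171/500 = 24.342000
d = revs * 2*pi*r = 24.342000 * 2*pi*0.128 = 19.5770

19.5770 m


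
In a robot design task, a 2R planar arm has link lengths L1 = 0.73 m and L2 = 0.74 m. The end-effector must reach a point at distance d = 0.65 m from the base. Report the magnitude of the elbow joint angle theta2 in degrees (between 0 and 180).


cos(th2) = (d^2 - L1^2 - L2^2)/(2*L1*L2) = (0.65^2 - 0.73^2 - 0.74^2)/(2*0.73*0.74) = -0.60903369
th2 = acos(-0.60903369) = 127.5197 deg

127.5197 degrees


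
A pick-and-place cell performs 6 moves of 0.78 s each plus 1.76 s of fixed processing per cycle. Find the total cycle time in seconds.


T = 6*0.78 + 1.76 = 6.4400

6.4400 s


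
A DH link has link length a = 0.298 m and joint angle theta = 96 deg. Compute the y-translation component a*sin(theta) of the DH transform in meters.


a*sin(theta) = 0.298*sin(96 deg) = 0.2964

0.2964 m


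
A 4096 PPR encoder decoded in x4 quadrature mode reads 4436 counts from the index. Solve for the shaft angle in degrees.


angle = counts * 360 / (PPR*4) = 4436 * 360 / 16384 = 97.4707

97.4707 degrees


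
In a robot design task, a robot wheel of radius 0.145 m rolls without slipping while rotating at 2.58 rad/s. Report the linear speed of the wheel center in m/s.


v = omega * r = 2.58 * 0.145 = 0.3741

0.3741 m/s


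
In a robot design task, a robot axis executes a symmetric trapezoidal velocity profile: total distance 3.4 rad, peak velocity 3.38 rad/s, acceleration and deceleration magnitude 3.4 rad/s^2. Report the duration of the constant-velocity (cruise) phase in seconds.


t_acc = v/a = 0.994118 s, d_acc = v^2/(2a) = 1.680059 rad each
d_cruise = 3.4 - 2*1.680059 = 0.039882 rad
t_cruise = d_cruise/v = 0.039882/3.38 = 0.0118

0.0118 s


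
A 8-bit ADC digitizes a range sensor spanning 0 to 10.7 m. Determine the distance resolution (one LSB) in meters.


res = range / 2^n = 10.7/2^8 = 10.7/256 = 0.0418

0.0418 m


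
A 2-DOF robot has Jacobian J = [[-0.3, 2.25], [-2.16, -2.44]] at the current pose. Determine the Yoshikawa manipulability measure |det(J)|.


det(J) = -0.3*-2.44 - (2.25)*(-2.16) = 5.5920
|det(J)| = 5.5920

5.5920


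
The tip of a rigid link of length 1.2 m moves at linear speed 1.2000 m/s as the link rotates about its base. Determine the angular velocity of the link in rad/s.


omega = v / L = 1.2000 / 1.2 = 1.0000

1.0000 rad/s


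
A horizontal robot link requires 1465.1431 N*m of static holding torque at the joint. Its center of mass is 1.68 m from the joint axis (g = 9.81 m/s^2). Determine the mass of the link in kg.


m = tau / (g*L) = 1465.1431 / (9.81 * 1.68) = 88.9000

88.9000 kg


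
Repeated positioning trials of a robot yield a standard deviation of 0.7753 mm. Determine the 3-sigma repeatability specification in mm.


repeatability = 3*sigma = 3*0.7753 = 2.3259

2.3259 mm


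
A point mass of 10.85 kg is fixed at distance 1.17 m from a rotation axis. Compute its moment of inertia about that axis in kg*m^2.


I = m*r^2 = 10.85*1.17^2 = 14.8526

14.8526 kg*m^2


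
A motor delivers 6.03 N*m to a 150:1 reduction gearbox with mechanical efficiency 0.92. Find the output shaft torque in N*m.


tau_out = tau_in * N * eta = 6.03 * 150 * 0.92 = 832.1400

832.1400 N*m


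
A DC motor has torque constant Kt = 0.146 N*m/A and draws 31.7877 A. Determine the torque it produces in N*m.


tau = Kt * I = 0.146*31.7877 = 4.6410

4.6410 N*m


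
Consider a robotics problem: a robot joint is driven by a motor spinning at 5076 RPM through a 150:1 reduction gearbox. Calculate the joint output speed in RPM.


omega_joint = omega_motor / N = 5076 / 150 = 33.8400

33.8400 RPM


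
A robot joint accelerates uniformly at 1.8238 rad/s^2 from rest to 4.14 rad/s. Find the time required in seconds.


t = delta_omega / alpha = 4.14 / 1.8238 = 2.2700

2.2700 s


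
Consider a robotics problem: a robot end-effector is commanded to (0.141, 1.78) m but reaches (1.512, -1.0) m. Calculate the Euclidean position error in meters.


dx = 1.512 - (0.141) = 1.3710, dy = -1.0 - (1.78) = -2.7800
err = sqrt(1.879641 + 7.728400) = 3.0997

3.0997 m


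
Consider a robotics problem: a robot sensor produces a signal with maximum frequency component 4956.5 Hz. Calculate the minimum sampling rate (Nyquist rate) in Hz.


f_s,min = 2*f_max = 2*4956.5 = 9913.0000

9913.0000 Hz


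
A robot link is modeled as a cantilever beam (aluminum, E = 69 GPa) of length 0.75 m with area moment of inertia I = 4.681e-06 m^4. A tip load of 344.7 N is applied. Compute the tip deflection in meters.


delta = F*L^3/(3*E*I) = 344.7*0.75^3/(3*6.900e+10*4.681e-06)
      = 145.4203125/968967 = 1.5008e-04

1.5008e-04 m


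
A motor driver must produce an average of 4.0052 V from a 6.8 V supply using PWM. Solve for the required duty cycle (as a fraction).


D = V_avg/V_supply = 4.0052/6.8 = 0.5890

0.5890


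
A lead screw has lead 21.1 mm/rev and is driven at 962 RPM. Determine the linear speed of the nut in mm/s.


v = lead * (RPM/60) = 21.1*962/60 = 338.3033

338.3033 mm/s


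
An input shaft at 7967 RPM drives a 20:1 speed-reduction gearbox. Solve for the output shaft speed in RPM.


omega_out = omega_in / N = 7967 / 20 = 398.3500

398.3500 RPM


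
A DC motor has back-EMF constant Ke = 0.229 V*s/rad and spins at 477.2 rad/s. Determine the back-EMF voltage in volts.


V_emf = Ke * omega = 0.229*477.2 = 109.2788

109.2788 V


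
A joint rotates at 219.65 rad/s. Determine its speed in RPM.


RPM = 219.65 * 60/(2*pi) = 2097.5030

2097.5030 RPM


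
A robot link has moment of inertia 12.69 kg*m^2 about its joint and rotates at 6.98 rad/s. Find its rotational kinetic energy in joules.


KE = (1/2)*I*omega^2 = 0.5*12.69*6.98^2 = 309.1309

309.1309 J


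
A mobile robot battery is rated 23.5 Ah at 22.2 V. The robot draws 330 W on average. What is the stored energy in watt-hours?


E = capacity * V = 23.5*22.2 = 521.7000

521.7000 Wh


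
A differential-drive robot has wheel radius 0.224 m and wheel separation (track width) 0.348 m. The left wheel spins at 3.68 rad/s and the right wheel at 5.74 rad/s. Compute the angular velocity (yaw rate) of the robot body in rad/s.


omega = r*(wR - wL)/L = 0.224*(5.74 - (3.68))/0.348 = 1.3260

1.3260 rad/s


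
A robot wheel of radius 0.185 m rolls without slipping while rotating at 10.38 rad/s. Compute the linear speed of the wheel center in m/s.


v = omega * r = 10.38 * 0.185 = 1.9203

1.9203 m/s


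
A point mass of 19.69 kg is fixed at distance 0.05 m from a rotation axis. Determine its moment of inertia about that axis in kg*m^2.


I = m*r^2 = 19.69*0.05^2 = 0.0492

0.0492 kg*m^2


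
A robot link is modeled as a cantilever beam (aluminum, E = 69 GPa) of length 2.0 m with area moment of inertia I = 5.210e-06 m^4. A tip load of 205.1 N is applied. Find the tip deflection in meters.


delta = F*L^3/(3*E*I) = 205.1*2.0^3/(3*6.900e+10*5.210e-06)
      = 1640.8/1078470 = 0.0015

0.0015 m


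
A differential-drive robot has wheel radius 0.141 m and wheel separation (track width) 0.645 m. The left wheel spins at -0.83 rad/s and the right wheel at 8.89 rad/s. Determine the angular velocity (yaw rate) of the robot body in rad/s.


omega = r*(wR - wL)/L = 0.141*(8.89 - (-0.83))/0.645 = 2.1248

2.1248 rad/s


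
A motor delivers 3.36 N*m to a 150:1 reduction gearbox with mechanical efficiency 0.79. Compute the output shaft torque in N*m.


tau_out = tau_in * N * eta = 3.36 * 150 * 0.79 = 398.1600

398.1600 N*m


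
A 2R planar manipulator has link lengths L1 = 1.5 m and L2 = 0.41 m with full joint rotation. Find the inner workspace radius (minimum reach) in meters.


r_min = |L1 - L2| = |1.5 - 0.41| = 1.0900

1.0900 m


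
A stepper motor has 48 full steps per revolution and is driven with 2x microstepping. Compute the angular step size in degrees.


step = 360/(48*2) = 360/96 = 3.7500

3.7500 degrees


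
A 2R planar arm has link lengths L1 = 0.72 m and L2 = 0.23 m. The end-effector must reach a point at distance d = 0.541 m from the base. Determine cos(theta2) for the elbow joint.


cos(th2) = (d^2 - L1^2 - L2^2)/(2*L1*L2) = (0.541^2 - 0.72^2 - 0.23^2)/(2*0.72*0.23) = -0.8412

-0.8412


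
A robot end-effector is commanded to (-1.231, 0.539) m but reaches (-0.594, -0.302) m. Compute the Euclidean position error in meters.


dx = -0.594 - (-1.231) = 0.6370, dy = -0.302 - (0.539) = -0.8410
err = sqrt(0.405769 + 0.707281) = 1.0550

1.0550 m


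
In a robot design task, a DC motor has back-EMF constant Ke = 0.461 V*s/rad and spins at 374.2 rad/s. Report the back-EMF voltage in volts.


V_emf = Ke * omega = 0.461*374.2 = 172.5062

172.5062 V


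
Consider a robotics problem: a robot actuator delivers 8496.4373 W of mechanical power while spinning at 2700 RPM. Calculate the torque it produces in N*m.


omega = 2700 * 2*pi/60 = 282.743339 rad/s
tau = P / omega = 8496.4373 / 282.743339 = 30.0500

30.0500 N*m


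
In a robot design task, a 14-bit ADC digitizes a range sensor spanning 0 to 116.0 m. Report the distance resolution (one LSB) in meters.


res = range / 2^n = 116.0/2^14 = 116.0/16384 = 0.0071

0.0071 m


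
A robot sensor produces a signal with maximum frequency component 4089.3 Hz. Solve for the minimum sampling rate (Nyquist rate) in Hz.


f_s,min = 2*f_max = 2*4089.3 = 8178.6000

8178.6000 Hz


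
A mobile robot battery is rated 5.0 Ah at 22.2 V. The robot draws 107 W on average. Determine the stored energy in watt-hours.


E = capacity * V = 5.0*22.2 = 111.0000

111.0000 Wh


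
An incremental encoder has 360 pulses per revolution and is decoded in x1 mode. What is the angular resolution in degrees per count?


resolution = 360 / (PPR * 1) = 360 / 360 = 1.0000

1.0000 degrees


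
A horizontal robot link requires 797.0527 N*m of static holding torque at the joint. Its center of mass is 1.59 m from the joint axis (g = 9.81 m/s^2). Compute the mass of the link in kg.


m = tau / (g*L) = 797.0527 / (9.81 * 1.59) = 51.1000

51.1000 kg


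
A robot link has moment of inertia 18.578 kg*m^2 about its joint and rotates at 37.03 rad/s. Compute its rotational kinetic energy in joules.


KE = (1/2)*I*omega^2 = 0.5*18.578*37.03^2 = 12737.2709

12737.2709 J


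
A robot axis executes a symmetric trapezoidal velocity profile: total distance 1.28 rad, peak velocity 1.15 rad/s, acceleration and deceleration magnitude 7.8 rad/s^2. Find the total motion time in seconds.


t_acc = v/a = 1.15/7.8 = 0.147436 s
d_acc = v^2/(2a) = 0.084776 rad (each ramp)
d_cruise = 1.28 - 2*0.084776 = 1.110448 rad
t_cruise = 1.110448/1.15 = 0.965607 s
t_total = 2*0.147436 + 0.965607 = 1.2605

1.2605 s


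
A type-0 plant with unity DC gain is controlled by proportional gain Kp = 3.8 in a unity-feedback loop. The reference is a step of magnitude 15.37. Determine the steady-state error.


e_ss = R/(1 + Kp) = 15.37/(1 + 3.8) = 15.37/4.8000 = 3.2021

3.2021


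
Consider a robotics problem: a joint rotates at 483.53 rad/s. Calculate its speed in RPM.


RPM = 483.53 * 60/(2*pi) = 4617.3714

4617.3714 RPM


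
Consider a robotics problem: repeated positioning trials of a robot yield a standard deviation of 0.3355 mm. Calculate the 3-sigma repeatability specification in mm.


repeatability = 3*sigma = 3*0.3355 = 1.0065

1.0065 mm


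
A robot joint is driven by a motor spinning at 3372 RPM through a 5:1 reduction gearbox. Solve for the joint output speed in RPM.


omega_joint = omega_motor / N = 3372 / 5 = 674.4000

674.4000 RPM


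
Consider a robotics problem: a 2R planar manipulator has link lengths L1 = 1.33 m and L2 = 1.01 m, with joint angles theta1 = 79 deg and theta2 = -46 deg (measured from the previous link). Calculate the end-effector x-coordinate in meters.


x = L1*cos(th1) + L2*cos(th1+th2) = 1.33*cos(79 deg) + 1.01*cos(33 deg) = 1.1008

1.1008 m


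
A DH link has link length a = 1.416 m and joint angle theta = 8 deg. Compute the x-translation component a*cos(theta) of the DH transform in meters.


a*cos(theta) = 1.416*cos(8 deg) = 1.4022

1.4022 m


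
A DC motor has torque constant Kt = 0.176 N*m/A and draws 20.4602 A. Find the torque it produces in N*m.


tau = Kt * I = 0.176*20.4602 = 3.6010

3.6010 N*m


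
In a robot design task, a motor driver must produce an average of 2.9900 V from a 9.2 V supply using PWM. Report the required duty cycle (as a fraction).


D = V_avg/V_supply = 2.9900/9.2 = 0.3250

0.3250


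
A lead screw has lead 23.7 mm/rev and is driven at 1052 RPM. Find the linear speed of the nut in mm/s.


v = lead * (RPM/60) = 23.7*1052/60 = 415.5400

415.5400 mm/s


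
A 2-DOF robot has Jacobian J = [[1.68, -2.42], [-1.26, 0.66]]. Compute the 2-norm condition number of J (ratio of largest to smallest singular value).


JJ^T eigenvalues: trace(JJ^T) = 10.7020, det(JJ^T) = det(J)^2 = 3.76515216
s_max^2 = (10.7020 + sqrt(99.47219536))/2 = 10.33778743
s_min^2 = (10.7020 - sqrt(99.47219536))/2 = 0.36421257
kappa = s_max/s_min = sqrt(10.33778743/0.36421257) = 5.3277

5.3277
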